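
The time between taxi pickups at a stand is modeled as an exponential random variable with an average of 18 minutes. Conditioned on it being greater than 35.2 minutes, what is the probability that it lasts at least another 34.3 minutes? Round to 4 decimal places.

The rate is λ = 1/18 = 0.0555556 per minute.
The exponential is memoryless, so the remaining time is again Exp(λ): the condition X > 35.2 is irrelevant.
P(X > 34.3) = e^(−1.9056) ≈ 0.1487.

0.1487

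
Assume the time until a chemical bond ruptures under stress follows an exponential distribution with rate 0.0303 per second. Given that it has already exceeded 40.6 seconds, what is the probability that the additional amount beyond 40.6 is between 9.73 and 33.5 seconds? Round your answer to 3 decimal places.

Memoryless: the residual past 40.6 is again Exp(λ).
P(9.73 < residual < 33.5) = e^(−λ·9.73) − e^(−λ·33.5) = 0.74467 − 0.36238 ≈ 0.382.

0.382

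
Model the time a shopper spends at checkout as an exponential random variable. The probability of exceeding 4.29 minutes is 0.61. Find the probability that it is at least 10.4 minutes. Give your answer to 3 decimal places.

0.302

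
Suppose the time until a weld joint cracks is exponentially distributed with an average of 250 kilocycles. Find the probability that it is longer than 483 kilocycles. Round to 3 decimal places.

The rate is λ = 1/250 = 0.004 per kilocycle.
P(X > 483) = e^(−λ·483) = e^(−1.932) ≈ 0.145.

0.145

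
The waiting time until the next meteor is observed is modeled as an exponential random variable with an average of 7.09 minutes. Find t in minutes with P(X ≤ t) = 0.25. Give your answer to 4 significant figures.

The rate is λ = 1/7.09 = 0.141044 per minute.
Set 1 − e^(−λt) = 0.25, so t = −ln(0.75)/λ = 0.28768/0.141044 ≈ 2.03967 minutes.

2.040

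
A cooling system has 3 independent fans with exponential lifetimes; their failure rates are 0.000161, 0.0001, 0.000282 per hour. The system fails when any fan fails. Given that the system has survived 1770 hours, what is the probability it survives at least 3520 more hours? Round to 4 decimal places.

0.1479

Time to first failure ~ Exp(Σλ) with Σλ = 0.000543.
By memorylessness, P(T > 1770+3520 | T > 1770) = P(T > 3520) = e^(−0.000543·3520) ≈ 0.1479.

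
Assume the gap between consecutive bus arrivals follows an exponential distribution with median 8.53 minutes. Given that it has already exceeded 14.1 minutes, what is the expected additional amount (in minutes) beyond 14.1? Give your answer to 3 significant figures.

For an exponential, median = ln(2)/λ, so λ = ln 2 / 8.53 = 0.0812599 per minute.
By memorylessness, the remaining amount past any threshold is again Exp(λ) with mean 1/λ = 12.3062 minutes.

12.3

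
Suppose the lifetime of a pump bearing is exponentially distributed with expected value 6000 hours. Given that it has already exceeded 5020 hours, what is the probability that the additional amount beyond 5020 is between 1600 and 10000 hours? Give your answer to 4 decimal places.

The rate is λ = 1/6000 = 0.000166667 per hour.
Memoryless: the residual past 5020 is again Exp(λ).
P(1600 < residual < 10000) = e^(−λ·1600) − e^(−λ·10000) = 0.76593 − 0.18888 ≈ 0.5771.

0.5771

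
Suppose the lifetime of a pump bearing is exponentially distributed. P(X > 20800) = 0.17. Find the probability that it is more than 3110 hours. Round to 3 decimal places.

0.767

e^(−λ·20800) = 0.17 ⇒ λ = −ln(0.17)/20800 = 0.0000851902.
P(X > 3110) = e^(−0.0000851902·3110) = e^(−0.26494) ≈ 0.767.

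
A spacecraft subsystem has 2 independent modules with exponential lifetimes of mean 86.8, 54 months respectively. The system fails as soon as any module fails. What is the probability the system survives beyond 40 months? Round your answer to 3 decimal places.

0.301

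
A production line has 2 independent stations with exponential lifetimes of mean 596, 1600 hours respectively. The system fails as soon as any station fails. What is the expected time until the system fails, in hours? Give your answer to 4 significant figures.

The first failure time is exponential with rate Σλ_i = 1/596 + 1/1600 = 0.00230285 per hour.
E[min] = 1/Σλ = 1/0.00230285 = 434.244 hours.

434.2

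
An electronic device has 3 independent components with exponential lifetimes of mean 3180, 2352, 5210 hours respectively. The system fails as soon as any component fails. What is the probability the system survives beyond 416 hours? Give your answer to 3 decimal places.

0.679

The first failure time is exponential with rate Σλ_i = 1/3180 + 1/2352 + 1/5210 = 0.000931574 per hour.
P(min > 416) = e^(−0.000931574·416) = e^(−0.38753) ≈ 0.679.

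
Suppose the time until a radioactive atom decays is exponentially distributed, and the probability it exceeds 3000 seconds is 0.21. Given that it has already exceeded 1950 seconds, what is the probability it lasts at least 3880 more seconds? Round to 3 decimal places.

0.133

From e^(−λ·3000) = 0.21, λ = −ln(0.21)/3000 = 0.000520216.
Memoryless: P(X > 1950+3880 | X > 1950) = P(X > 3880) = e^(−0.000520216·3880) ≈ 0.133.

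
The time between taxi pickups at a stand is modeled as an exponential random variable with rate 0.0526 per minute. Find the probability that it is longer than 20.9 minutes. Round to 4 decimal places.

0.3331

P(X > 20.9) = e^(−λ·20.9) = e^(−1.0993) ≈ 0.3331.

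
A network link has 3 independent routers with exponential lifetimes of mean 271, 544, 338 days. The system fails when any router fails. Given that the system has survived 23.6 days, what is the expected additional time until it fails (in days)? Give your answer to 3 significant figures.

First-failure rate Σλ = 1/271 + 1/544 + 1/338 = 0.00848685.
By memorylessness the expected residual is 1/Σλ = 117.829 days, regardless of the 23.6 already elapsed.

118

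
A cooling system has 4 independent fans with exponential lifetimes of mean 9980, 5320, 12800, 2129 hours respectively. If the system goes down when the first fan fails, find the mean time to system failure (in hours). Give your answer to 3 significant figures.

1200

The first failure time is exponential with rate Σλ_i = 1/9980 + 1/5320 + 1/12800 + 1/2129 = 0.000835999 per hour.
E[min] = 1/Σλ = 1/0.000835999 = 1196.17 hours.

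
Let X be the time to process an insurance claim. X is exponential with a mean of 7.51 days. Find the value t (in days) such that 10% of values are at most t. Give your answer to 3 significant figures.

0.791

The rate is λ = 1/7.51 = 0.133156 per day.
Set 1 − e^(−λt) = 0.1, so t = −ln(0.9)/λ = 0.10536/0.133156 ≈ 0.791257 days.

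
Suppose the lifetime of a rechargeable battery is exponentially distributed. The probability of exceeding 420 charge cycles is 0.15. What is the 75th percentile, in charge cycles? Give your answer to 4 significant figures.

306.9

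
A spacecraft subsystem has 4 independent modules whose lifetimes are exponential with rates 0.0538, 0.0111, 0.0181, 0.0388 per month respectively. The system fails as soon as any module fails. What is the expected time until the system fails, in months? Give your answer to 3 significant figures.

8.21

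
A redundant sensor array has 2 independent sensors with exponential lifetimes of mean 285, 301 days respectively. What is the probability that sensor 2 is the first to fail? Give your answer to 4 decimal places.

Rates: λ_i = 1/mean_i → 0.00350877, 0.00332226; Σλ = 0.00683103.
P(sensor 2 first) = λ_2/Σλ = 0.00332226/0.00683103 ≈ 0.4863.

0.4863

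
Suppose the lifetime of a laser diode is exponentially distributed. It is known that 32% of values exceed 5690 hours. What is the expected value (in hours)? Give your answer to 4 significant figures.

e^(−λ·5690) = 0.32 ⇒ λ = −ln(0.32)/5690 = 0.000200252.
Mean = 1/λ = 4993.71 hours.

4994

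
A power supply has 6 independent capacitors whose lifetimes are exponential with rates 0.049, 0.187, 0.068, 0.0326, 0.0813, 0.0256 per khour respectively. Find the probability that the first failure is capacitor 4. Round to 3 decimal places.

0.074

The time to first failure is exponential with rate Σλ = 0.049 + 0.187 + 0.068 + 0.0326 + 0.0813 + 0.0256 = 0.4435.
P(capacitor 4 first) = λ_4/Σλ = 0.0326/0.4435 ≈ 0.074.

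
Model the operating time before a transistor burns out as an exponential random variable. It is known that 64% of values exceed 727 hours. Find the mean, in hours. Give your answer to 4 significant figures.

1629

e^(−λ·727) = 0.64 ⇒ λ = −ln(0.64)/727 = 0.000613875.
Mean = 1/λ = 1629 hours.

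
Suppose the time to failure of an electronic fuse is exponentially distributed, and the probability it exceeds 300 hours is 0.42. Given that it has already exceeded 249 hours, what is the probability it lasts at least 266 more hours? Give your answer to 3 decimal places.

0.463

From e^(−λ·300) = 0.42, λ = −ln(0.42)/300 = 0.00289167.
Memoryless: P(X > 249+266 | X > 249) = P(X > 266) = e^(−0.00289167·266) ≈ 0.463.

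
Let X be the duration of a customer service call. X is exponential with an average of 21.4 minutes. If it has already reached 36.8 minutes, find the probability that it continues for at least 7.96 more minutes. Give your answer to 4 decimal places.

The rate is λ = 1/21.4 = 0.046729 per minute.
The exponential is memoryless, so the remaining time is again Exp(λ): the condition X > 36.8 is irrelevant.
P(X > 7.96) = e^(−0.37196) ≈ 0.6894.

0.6894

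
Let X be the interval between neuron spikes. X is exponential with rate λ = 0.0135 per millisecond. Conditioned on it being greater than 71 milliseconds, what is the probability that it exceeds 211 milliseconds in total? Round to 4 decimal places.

0.1511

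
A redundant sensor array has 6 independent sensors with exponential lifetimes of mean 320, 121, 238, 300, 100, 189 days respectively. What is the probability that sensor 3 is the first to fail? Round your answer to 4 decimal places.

Rates: λ_i = 1/mean_i → 0.003125, 0.00826446, 0.00420168, 0.00333333, 0.01, 0.00529101; Σλ = 0.0342155.
P(sensor 3 first) = λ_3/Σλ = 0.00420168/0.0342155 ≈ 0.1228.

0.1228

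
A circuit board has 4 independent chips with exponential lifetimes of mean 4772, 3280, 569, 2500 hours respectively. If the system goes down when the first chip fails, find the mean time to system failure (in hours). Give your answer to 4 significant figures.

374.3

The first failure time is exponential with rate Σλ_i = 1/4772 + 1/3280 + 1/569 + 1/2500 = 0.0026719 per hour.
E[min] = 1/Σλ = 1/0.0026719 = 374.265 hours.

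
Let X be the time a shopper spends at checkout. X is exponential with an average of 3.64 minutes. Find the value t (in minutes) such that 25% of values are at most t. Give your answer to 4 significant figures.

The rate is λ = 1/3.64 = 0.274725 per minute.
Set 1 − e^(−λt) = 0.25, so t = −ln(0.75)/λ = 0.28768/0.274725 ≈ 1.04716 minutes.

1.047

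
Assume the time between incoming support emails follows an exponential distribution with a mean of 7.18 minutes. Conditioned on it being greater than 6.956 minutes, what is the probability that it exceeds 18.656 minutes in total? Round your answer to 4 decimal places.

The rate is λ = 1/7.18 = 0.139276 per minute.
The exponential is memoryless, so the remaining time is again Exp(λ): the condition X > 6.956 is irrelevant.
P(X > 11.7) = e^(−1.6295) ≈ 0.1960.

0.1960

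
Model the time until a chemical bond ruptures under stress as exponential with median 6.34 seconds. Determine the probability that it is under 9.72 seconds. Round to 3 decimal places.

For an exponential, median = ln(2)/λ, so λ = ln 2 / 6.34 = 0.109329 per second.
P(X ≤ 9.72) = 1 − e^(−λ·9.72) = 1 − e^(−1.0627) ≈ 0.654.

0.654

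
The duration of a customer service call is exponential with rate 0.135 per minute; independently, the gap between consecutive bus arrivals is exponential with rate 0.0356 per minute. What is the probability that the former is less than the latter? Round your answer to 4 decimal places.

λ_1 = 0.135, λ_2 = 0.0356.
For independent exponentials, P(the former < the latter) = λ_1/(λ_1+λ_2) = 0.135/0.1706 ≈ 0.7913.

0.7913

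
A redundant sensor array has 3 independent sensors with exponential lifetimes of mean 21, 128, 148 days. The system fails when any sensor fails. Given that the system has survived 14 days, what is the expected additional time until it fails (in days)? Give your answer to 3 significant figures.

16.1

First-failure rate Σλ = 1/21 + 1/128 + 1/148 = 0.0621883.
By memorylessness the expected residual is 1/Σλ = 16.0802 days, regardless of the 14 already elapsed.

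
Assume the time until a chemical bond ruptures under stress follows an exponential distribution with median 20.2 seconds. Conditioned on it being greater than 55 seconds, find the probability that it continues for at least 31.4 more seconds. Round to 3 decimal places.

0.340

For an exponential, median = ln(2)/λ, so λ = ln 2 / 20.2 = 0.0343142 per second.
The exponential is memoryless, so the remaining time is again Exp(λ): the condition X > 55 is irrelevant.
P(X > 31.4) = e^(−1.0775) ≈ 0.340.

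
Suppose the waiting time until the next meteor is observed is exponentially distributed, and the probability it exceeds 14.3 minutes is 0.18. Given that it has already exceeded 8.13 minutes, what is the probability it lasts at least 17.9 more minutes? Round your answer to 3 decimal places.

From e^(−λ·14.3) = 0.18, λ = −ln(0.18)/14.3 = 0.119916.
Memoryless: P(X > 8.13+17.9 | X > 8.13) = P(X > 17.9) = e^(−0.119916·17.9) ≈ 0.117.

0.117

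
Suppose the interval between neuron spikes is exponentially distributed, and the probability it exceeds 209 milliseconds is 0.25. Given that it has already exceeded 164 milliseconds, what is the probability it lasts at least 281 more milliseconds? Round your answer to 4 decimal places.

0.1551

From e^(−λ·209) = 0.25, λ = −ln(0.25)/209 = 0.00663299.
Memoryless: P(X > 164+281 | X > 164) = P(X > 281) = e^(−0.00663299·281) ≈ 0.1551.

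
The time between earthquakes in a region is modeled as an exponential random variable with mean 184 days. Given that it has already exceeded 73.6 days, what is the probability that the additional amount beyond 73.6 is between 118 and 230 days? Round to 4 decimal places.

0.2401

The rate is λ = 1/184 = 0.00543478 per day.
Memoryless: the residual past 73.6 is again Exp(λ).
P(118 < residual < 230) = e^(−λ·118) − e^(−λ·230) = 0.52661 − 0.28650 ≈ 0.2401.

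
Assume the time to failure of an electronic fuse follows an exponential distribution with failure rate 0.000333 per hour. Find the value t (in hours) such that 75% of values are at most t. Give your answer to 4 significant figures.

4163

Set 1 − e^(−λt) = 0.75, so t = −ln(0.25)/λ = 1.3863/0.000333 ≈ 4163.05 hours.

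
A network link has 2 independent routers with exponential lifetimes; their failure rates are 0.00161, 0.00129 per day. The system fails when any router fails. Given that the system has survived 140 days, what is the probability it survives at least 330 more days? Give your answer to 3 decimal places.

Time to first failure ~ Exp(Σλ) with Σλ = 0.0029.
By memorylessness, P(T > 140+330 | T > 140) = P(T > 330) = e^(−0.0029·330) ≈ 0.384.

0.384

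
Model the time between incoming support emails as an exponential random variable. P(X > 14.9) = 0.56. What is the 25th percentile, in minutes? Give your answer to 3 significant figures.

e^(−λ·14.9) = 0.56 ⇒ λ = −ln(0.56)/14.9 = 0.038914.
25th percentile: 1 − e^(−λt) = 0.25, t = −ln(0.75)/λ = 7.39277 minutes.

7.39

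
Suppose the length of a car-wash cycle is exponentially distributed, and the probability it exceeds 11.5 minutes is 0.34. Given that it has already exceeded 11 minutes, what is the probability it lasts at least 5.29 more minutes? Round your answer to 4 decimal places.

From e^(−λ·11.5) = 0.34, λ = −ln(0.34)/11.5 = 0.0938095.
Memoryless: P(X > 11+5.29 | X > 11) = P(X > 5.29) = e^(−0.0938095·5.29) ≈ 0.6088.

0.6088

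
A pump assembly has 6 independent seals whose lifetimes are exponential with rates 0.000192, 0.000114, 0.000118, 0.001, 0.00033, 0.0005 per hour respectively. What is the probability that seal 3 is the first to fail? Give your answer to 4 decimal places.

The time to first failure is exponential with rate Σλ = 0.000192 + 0.000114 + 0.000118 + 0.001 + 0.00033 + 0.0005 = 0.002254.
P(seal 3 first) = λ_3/Σλ = 0.000118/0.002254 ≈ 0.0524.

0.0524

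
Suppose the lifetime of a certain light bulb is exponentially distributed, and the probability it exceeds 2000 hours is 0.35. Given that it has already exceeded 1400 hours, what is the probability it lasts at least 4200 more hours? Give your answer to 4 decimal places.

0.1103

From e^(−λ·2000) = 0.35, λ = −ln(0.35)/2000 = 0.000524911.
Memoryless: P(X > 1400+4200 | X > 1400) = P(X > 4200) = e^(−0.000524911·4200) ≈ 0.1103.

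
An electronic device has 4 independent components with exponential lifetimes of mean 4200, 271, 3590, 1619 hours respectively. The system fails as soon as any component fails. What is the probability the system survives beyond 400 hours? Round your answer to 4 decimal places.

0.1452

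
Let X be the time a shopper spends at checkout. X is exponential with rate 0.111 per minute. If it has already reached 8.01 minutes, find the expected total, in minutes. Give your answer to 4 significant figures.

By memorylessness, E[X | X > 8.01] = 8.01 + 1/λ = 8.01 + 9.00901 = 17.019 minutes.

17.02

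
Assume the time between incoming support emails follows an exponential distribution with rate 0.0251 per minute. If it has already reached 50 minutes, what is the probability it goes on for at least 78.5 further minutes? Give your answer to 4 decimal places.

The exponential is memoryless, so the remaining time is again Exp(λ): the condition X > 50 is irrelevant.
P(X > 78.5) = e^(−1.9704) ≈ 0.1394.

0.1394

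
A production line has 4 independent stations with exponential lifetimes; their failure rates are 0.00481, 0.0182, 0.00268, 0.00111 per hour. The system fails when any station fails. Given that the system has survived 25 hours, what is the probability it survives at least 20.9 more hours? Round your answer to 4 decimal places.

Time to first failure ~ Exp(Σλ) with Σλ = 0.0268.
By memorylessness, P(T > 25+20.9 | T > 25) = P(T > 20.9) = e^(−0.0268·20.9) ≈ 0.5711.

0.5711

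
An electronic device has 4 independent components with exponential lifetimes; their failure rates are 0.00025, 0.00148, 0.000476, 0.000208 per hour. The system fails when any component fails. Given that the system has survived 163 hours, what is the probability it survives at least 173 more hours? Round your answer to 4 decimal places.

0.6586

Time to first failure ~ Exp(Σλ) with Σλ = 0.002414.
By memorylessness, P(T > 163+173 | T > 163) = P(T > 173) = e^(−0.002414·173) ≈ 0.6586.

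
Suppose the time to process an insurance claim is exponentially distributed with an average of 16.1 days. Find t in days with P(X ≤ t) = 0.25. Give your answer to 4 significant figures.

4.632

The rate is λ = 1/16.1 = 0.0621118 per day.
Set 1 − e^(−λt) = 0.25, so t = −ln(0.75)/λ = 0.28768/0.0621118 ≈ 4.63168 days.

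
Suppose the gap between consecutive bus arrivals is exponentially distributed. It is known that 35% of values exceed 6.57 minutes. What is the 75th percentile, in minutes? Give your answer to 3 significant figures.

e^(−λ·6.57) = 0.35 ⇒ λ = −ln(0.35)/6.57 = 0.15979.
75th percentile: 1 − e^(−λt) = 0.75, t = −ln(0.25)/λ = 8.67571 minutes.

8.68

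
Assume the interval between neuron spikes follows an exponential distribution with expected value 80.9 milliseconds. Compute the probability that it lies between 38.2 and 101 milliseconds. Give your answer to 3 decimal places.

0.337

The rate is λ = 1/80.9 = 0.0123609 per millisecond.
P(38.2 < X < 101) = e^(−λ·38.2) − e^(−λ·101) = 0.62364 − 0.28695 ≈ 0.337.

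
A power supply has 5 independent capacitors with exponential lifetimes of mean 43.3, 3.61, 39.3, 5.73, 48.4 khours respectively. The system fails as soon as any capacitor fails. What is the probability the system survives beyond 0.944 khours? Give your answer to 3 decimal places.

The first failure time is exponential with rate Σλ_i = 1/43.3 + 1/3.61 + 1/39.3 + 1/5.73 + 1/48.4 = 0.52073 per khour.
P(min > 0.944) = e^(−0.52073·0.944) = e^(−0.49157) ≈ 0.612.

0.612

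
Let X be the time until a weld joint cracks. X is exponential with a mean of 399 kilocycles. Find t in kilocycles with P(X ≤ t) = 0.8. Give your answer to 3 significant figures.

642

The rate is λ = 1/399 = 0.00250627 per kilocycle.
Set 1 − e^(−λt) = 0.8, so t = −ln(0.2)/λ = 1.6094/0.00250627 ≈ 642.166 kilocycles.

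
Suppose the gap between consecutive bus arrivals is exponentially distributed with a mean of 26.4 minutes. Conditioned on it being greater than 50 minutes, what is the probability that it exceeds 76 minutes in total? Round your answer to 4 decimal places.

The rate is λ = 1/26.4 = 0.0378788 per minute.
P(X > s+t | X > s) = e^(−λ(s+t))/e^(−λs) = e^(−λt), independent of s = 50.
P(X > 26) = e^(−0.98485) ≈ 0.3735.

0.3735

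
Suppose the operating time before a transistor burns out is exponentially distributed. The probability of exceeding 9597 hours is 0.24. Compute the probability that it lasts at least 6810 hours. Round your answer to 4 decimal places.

e^(−λ·9597) = 0.24 ⇒ λ = −ln(0.24)/9597 = 0.000148704.
P(X > 6810) = e^(−0.000148704·6810) = e^(−1.0127) ≈ 0.3632.

0.3632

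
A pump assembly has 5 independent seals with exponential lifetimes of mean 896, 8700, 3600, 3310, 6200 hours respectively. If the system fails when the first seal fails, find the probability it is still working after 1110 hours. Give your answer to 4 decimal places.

0.1120

The first failure time is exponential with rate Σλ_i = 1/896 + 1/8700 + 1/3600 + 1/3310 + 1/6200 = 0.0019722 per hour.
P(min > 1110) = e^(−0.0019722·1110) = e^(−2.1891) ≈ 0.1120.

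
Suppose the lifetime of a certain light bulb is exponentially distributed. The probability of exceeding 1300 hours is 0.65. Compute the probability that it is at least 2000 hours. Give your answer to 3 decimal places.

0.515

e^(−λ·1300) = 0.65 ⇒ λ = −ln(0.65)/1300 = 0.000331371.
P(X > 2000) = e^(−0.000331371·2000) = e^(−0.66274) ≈ 0.515.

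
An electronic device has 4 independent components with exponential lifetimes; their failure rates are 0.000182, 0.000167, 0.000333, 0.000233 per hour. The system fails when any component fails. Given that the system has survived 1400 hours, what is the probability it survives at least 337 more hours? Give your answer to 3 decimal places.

Time to first failure ~ Exp(Σλ) with Σλ = 0.000915.
By memorylessness, P(T > 1400+337 | T > 1400) = P(T > 337) = e^(−0.000915·337) ≈ 0.735.

0.735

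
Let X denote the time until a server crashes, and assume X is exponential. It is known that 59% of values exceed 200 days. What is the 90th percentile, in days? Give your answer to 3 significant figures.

e^(−λ·200) = 0.59 ⇒ λ = −ln(0.59)/200 = 0.00263816.
90th percentile: 1 − e^(−λt) = 0.9, t = −ln(0.1)/λ = 872.798 days.

873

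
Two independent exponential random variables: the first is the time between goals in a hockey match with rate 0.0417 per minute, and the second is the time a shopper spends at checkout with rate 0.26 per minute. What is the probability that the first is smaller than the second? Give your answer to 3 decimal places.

0.138

λ_1 = 0.0417, λ_2 = 0.26.
For independent exponentials, P(the first < the second) = λ_1/(λ_1+λ_2) = 0.0417/0.3017 ≈ 0.138.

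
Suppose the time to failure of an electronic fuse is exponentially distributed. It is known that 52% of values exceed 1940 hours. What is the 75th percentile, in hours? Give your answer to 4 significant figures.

4113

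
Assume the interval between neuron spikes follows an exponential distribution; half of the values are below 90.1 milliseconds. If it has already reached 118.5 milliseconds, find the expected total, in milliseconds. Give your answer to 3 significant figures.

248

For an exponential, median = ln(2)/λ, so λ = ln 2 / 90.1 = 0.00769309 per millisecond.
By memorylessness, E[X | X > 118.5] = 118.5 + 1/λ = 118.5 + 129.987 = 248.487 milliseconds.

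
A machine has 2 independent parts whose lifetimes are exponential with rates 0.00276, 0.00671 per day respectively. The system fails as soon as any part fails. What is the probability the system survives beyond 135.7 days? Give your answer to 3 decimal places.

0.277

The time to first failure is exponential with rate Σλ = 0.00276 + 0.00671 = 0.00947.
P(min > 135.7) = e^(−0.00947·135.7) = e^(−1.2851) ≈ 0.277.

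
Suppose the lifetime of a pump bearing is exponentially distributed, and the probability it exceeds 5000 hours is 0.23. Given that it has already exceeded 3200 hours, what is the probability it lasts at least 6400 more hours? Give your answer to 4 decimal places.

0.1524

From e^(−λ·5000) = 0.23, λ = −ln(0.23)/5000 = 0.000293935.
Memoryless: P(X > 3200+6400 | X > 3200) = P(X > 6400) = e^(−0.000293935·6400) ≈ 0.1524.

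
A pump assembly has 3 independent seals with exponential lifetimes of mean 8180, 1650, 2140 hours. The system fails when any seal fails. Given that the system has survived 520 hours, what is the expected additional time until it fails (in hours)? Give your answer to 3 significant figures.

First-failure rate Σλ = 1/8180 + 1/1650 + 1/2140 = 0.0011956.
By memorylessness the expected residual is 1/Σλ = 836.4 hours, regardless of the 520 already elapsed.

836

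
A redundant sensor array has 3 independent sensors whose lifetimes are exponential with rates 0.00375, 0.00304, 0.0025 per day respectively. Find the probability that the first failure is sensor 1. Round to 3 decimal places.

0.404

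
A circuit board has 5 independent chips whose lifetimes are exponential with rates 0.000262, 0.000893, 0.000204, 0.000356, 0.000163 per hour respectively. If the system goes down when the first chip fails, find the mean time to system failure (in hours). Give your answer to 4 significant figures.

The time to first failure is exponential with rate Σλ = 0.000262 + 0.000893 + 0.000204 + 0.000356 + 0.000163 = 0.001878.
E[min] = 1/Σλ = 1/0.001878 = 532.481 hours.

532.5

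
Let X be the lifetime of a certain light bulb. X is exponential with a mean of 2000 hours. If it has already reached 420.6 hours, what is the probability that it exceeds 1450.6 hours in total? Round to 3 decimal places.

0.598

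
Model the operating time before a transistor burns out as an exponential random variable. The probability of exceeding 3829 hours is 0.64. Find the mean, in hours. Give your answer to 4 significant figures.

8580

e^(−λ·3829) = 0.64 ⇒ λ = −ln(0.64)/3829 = 0.000116554.
Mean = 1/λ = 8579.68 hours.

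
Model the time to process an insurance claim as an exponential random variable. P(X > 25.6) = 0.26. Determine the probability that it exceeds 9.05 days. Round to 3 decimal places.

e^(−λ·25.6) = 0.26 ⇒ λ = −ln(0.26)/25.6 = 0.0526201.
P(X > 9.05) = e^(−0.0526201·9.05) = e^(−0.47621) ≈ 0.621.

0.621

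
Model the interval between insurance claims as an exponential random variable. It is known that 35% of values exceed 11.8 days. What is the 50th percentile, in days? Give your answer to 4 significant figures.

7.791

e^(−λ·11.8) = 0.35 ⇒ λ = −ln(0.35)/11.8 = 0.088968.
50th percentile: 1 − e^(−λt) = 0.5, t = −ln(0.5)/λ = 7.79097 days.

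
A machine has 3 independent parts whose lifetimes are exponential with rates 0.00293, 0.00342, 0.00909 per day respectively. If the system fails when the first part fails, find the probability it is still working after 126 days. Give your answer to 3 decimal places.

The time to first failure is exponential with rate Σλ = 0.00293 + 0.00342 + 0.00909 = 0.01544.
P(min > 126) = e^(−0.01544·126) = e^(−1.9454) ≈ 0.143.

0.143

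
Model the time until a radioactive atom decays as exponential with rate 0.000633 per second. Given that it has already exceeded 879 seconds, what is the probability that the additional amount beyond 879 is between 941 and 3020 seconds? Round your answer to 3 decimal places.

0.403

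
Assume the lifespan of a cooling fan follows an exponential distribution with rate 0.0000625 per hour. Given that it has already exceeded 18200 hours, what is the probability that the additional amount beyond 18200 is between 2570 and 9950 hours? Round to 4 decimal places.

Memoryless: the residual past 18200 is again Exp(λ).
P(2570 < residual < 9950) = e^(−λ·2570) − e^(−λ·9950) = 0.85161 − 0.53694 ≈ 0.3147.

0.3147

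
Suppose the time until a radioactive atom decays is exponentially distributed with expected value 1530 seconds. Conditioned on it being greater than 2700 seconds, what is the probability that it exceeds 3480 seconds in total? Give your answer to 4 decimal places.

0.6006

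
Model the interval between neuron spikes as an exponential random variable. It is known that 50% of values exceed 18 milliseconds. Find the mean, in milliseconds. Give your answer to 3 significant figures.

26.0

e^(−λ·18) = 0.50 ⇒ λ = −ln(0.50)/18 = 0.0385082.
Mean = 1/λ = 25.9685 milliseconds.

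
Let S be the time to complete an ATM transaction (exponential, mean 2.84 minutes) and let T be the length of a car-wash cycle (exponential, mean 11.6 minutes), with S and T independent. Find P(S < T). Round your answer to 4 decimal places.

λ_1 = 1/2.84 = 0.352113, λ_2 = 1/11.6 = 0.0862069.
For independent exponentials, P(S < T) = λ_1/(λ_1+λ_2) = 0.352113/0.43832 ≈ 0.8033.

0.8033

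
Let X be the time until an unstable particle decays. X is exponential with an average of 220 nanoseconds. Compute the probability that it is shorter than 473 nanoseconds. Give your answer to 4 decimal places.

0.8835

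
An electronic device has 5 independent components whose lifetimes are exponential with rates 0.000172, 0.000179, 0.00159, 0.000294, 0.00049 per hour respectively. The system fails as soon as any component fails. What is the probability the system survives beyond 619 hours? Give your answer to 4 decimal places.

0.1851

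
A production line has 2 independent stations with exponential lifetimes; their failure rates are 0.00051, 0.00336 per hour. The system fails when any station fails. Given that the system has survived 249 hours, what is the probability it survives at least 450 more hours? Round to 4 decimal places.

0.1753

Time to first failure ~ Exp(Σλ) with Σλ = 0.00387.
By memorylessness, P(T > 249+450 | T > 249) = P(T > 450) = e^(−0.00387·450) ≈ 0.1753.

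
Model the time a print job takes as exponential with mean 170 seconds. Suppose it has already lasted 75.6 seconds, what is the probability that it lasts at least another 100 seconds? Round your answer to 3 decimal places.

0.555

The rate is λ = 1/170 = 0.00588235 per second.
The exponential is memoryless, so the remaining time is again Exp(λ): the condition X > 75.6 is irrelevant.
P(X > 100) = e^(−0.58824) ≈ 0.555.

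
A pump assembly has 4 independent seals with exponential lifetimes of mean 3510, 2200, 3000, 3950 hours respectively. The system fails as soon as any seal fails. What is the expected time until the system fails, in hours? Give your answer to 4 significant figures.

The first failure time is exponential with rate Σλ_i = 1/3510 + 1/2200 + 1/3000 + 1/3950 = 0.00132594 per hour.
E[min] = 1/Σλ = 1/0.00132594 = 754.18 hours.

754.2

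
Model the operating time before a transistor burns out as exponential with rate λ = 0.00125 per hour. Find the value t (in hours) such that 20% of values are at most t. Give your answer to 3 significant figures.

Set 1 − e^(−λt) = 0.2, so t = −ln(0.8)/λ = 0.22314/0.00125 ≈ 178.515 hours.

179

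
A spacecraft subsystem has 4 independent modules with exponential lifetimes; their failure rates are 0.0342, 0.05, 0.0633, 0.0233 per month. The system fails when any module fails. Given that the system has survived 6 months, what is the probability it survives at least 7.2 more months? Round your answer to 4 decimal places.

0.2924

Time to first failure ~ Exp(Σλ) with Σλ = 0.1708.
By memorylessness, P(T > 6+7.2 | T > 6) = P(T > 7.2) = e^(−0.1708·7.2) ≈ 0.2924.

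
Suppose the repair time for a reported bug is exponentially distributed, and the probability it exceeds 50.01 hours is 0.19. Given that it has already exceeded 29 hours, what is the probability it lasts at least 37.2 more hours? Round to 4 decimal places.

0.2907

From e^(−λ·50.01) = 0.19, λ = −ln(0.19)/50.01 = 0.033208.
Memoryless: P(X > 29+37.2 | X > 29) = P(X > 37.2) = e^(−0.033208·37.2) ≈ 0.2907.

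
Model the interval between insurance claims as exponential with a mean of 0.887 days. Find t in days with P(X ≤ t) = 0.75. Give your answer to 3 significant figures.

1.23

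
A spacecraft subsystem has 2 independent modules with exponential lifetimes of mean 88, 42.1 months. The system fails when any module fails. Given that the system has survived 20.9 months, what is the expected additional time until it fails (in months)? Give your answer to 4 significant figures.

First-failure rate Σλ = 1/88 + 1/42.1 = 0.0351166.
By memorylessness the expected residual is 1/Σλ = 28.4766 months, regardless of the 20.9 already elapsed.

28.48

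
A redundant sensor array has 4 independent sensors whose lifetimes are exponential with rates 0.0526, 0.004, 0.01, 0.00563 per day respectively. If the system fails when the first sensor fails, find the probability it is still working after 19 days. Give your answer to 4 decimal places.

0.2535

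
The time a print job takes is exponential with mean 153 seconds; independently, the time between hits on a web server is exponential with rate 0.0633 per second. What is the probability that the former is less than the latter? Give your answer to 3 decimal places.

0.094

λ_1 = 1/153 = 0.00653595, λ_2 = 0.0633.
For independent exponentials, P(the former < the latter) = λ_1/(λ_1+λ_2) = 0.00653595/0.0698359 ≈ 0.094.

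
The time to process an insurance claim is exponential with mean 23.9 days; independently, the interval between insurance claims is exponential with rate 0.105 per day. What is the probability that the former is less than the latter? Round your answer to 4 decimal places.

0.2849

λ_1 = 1/23.9 = 0.041841, λ_2 = 0.105.
For independent exponentials, P(the former < the latter) = λ_1/(λ_1+λ_2) = 0.041841/0.146841 ≈ 0.2849.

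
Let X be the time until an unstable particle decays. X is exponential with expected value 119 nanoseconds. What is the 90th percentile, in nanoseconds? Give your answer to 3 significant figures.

274

The rate is λ = 1/119 = 0.00840336 per nanosecond.
Set 1 − e^(−λt) = 0.9, so t = −ln(0.1)/λ = 2.3026/0.00840336 ≈ 274.008 nanoseconds.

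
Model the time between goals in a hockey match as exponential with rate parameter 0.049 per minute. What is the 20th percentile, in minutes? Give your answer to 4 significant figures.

Set 1 − e^(−λt) = 0.2, so t = −ln(0.8)/λ = 0.22314/0.049 ≈ 4.55395 minutes.

4.554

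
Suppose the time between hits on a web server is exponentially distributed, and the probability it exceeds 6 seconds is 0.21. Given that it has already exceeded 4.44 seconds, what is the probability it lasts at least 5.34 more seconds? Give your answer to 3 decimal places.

0.249

From e^(−λ·6) = 0.21, λ = −ln(0.21)/6 = 0.260108.
Memoryless: P(X > 4.44+5.34 | X > 4.44) = P(X > 5.34) = e^(−0.260108·5.34) ≈ 0.249.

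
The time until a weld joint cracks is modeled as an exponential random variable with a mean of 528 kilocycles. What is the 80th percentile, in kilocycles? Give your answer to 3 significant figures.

850

The rate is λ = 1/528 = 0.00189394 per kilocycle.
Set 1 − e^(−λt) = 0.8, so t = −ln(0.2)/λ = 1.6094/0.00189394 ≈ 849.783 kilocycles.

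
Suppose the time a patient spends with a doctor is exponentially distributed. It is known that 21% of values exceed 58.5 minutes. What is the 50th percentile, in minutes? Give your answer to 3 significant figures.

26.0

e^(−λ·58.5) = 0.21 ⇒ λ = −ln(0.21)/58.5 = 0.0266777.
50th percentile: 1 − e^(−λt) = 0.5, t = −ln(0.5)/λ = 25.9822 minutes.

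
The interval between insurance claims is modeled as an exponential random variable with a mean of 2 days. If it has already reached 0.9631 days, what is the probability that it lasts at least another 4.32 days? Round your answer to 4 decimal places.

The rate is λ = 1/2 = 0.5 per day.
P(X > s+t | X > s) = e^(−λ(s+t))/e^(−λs) = e^(−λt), independent of s = 0.9631.
P(X > 4.32) = e^(−2.16) ≈ 0.1153.

0.1153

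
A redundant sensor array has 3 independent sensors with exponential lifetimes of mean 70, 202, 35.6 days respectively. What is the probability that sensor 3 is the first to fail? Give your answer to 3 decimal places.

0.594

Rates: λ_i = 1/mean_i → 0.0142857, 0.0049505, 0.0280899; Σλ = 0.0473261.
P(sensor 3 first) = λ_3/Σλ = 0.0280899/0.0473261 ≈ 0.594.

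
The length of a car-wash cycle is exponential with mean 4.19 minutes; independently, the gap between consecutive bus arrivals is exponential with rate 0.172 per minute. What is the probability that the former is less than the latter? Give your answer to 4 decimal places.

0.5812

λ_1 = 1/4.19 = 0.238663, λ_2 = 0.172.
For independent exponentials, P(the former < the latter) = λ_1/(λ_1+λ_2) = 0.238663/0.410663 ≈ 0.5812.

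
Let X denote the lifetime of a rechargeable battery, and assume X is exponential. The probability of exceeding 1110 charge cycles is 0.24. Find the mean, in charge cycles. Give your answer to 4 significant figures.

777.8

e^(−λ·1110) = 0.24 ⇒ λ = −ln(0.24)/1110 = 0.00128569.
Mean = 1/λ = 777.792 charge cycles.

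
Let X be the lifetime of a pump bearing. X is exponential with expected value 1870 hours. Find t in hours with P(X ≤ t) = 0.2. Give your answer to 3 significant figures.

417

The rate is λ = 1/1870 = 0.000534759 per hour.
Set 1 − e^(−λt) = 0.2, so t = −ln(0.8)/λ = 0.22314/0.000534759 ≈ 417.278 hours.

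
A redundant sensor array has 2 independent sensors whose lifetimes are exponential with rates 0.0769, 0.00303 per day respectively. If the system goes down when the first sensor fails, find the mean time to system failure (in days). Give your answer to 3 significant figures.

12.5

The time to first failure is exponential with rate Σλ = 0.0769 + 0.00303 = 0.07993.
E[min] = 1/Σλ = 1/0.07993 = 12.5109 days.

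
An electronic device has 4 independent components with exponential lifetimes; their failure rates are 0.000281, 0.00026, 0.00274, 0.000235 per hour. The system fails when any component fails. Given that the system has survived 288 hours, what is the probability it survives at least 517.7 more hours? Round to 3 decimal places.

0.162

Time to first failure ~ Exp(Σλ) with Σλ = 0.003516.
By memorylessness, P(T > 288+517.7 | T > 288) = P(T > 517.7) = e^(−0.003516·517.7) ≈ 0.162.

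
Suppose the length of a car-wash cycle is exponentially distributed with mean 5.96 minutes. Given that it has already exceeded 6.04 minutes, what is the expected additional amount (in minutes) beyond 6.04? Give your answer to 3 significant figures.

5.96

The rate is λ = 1/5.96 = 0.167785 per minute.
By memorylessness, the remaining amount past any threshold is again Exp(λ) with mean 1/λ = 5.96 minutes.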